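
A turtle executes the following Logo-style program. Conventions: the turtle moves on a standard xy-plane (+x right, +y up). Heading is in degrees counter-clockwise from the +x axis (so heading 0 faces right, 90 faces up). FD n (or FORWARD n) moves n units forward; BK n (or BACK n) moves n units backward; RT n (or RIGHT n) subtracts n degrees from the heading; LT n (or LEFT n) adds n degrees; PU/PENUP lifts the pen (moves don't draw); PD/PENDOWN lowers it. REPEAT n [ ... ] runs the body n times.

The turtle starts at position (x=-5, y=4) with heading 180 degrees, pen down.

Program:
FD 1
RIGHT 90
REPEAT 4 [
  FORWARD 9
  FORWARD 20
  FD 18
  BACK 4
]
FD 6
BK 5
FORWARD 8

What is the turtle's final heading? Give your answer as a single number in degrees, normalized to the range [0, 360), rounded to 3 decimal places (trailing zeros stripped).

Answer: 90

Derivation:
Executing turtle program step by step:
Start: pos=(-5,4), heading=180, pen down
FD 1: (-5,4) -> (-6,4) [heading=180, draw]
RT 90: heading 180 -> 90
REPEAT 4 [
  -- iteration 1/4 --
  FD 9: (-6,4) -> (-6,13) [heading=90, draw]
  FD 20: (-6,13) -> (-6,33) [heading=90, draw]
  FD 18: (-6,33) -> (-6,51) [heading=90, draw]
  BK 4: (-6,51) -> (-6,47) [heading=90, draw]
  -- iteration 2/4 --
  FD 9: (-6,47) -> (-6,56) [heading=90, draw]
  FD 20: (-6,56) -> (-6,76) [heading=90, draw]
  FD 18: (-6,76) -> (-6,94) [heading=90, draw]
  BK 4: (-6,94) -> (-6,90) [heading=90, draw]
  -- iteration 3/4 --
  FD 9: (-6,90) -> (-6,99) [heading=90, draw]
  FD 20: (-6,99) -> (-6,119) [heading=90, draw]
  FD 18: (-6,119) -> (-6,137) [heading=90, draw]
  BK 4: (-6,137) -> (-6,133) [heading=90, draw]
  -- iteration 4/4 --
  FD 9: (-6,133) -> (-6,142) [heading=90, draw]
  FD 20: (-6,142) -> (-6,162) [heading=90, draw]
  FD 18: (-6,162) -> (-6,180) [heading=90, draw]
  BK 4: (-6,180) -> (-6,176) [heading=90, draw]
]
FD 6: (-6,176) -> (-6,182) [heading=90, draw]
BK 5: (-6,182) -> (-6,177) [heading=90, draw]
FD 8: (-6,177) -> (-6,185) [heading=90, draw]
Final: pos=(-6,185), heading=90, 20 segment(s) drawn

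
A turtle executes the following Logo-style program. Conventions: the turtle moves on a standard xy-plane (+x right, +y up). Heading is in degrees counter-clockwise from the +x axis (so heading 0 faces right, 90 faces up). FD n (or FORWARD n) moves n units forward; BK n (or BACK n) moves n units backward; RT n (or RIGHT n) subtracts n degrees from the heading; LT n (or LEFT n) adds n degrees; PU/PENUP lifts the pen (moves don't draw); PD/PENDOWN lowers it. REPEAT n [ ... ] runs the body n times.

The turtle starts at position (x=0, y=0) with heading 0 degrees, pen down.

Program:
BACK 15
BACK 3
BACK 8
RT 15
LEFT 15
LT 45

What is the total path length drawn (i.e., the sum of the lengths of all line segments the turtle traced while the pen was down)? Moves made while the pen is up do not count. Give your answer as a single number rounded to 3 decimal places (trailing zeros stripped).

Executing turtle program step by step:
Start: pos=(0,0), heading=0, pen down
BK 15: (0,0) -> (-15,0) [heading=0, draw]
BK 3: (-15,0) -> (-18,0) [heading=0, draw]
BK 8: (-18,0) -> (-26,0) [heading=0, draw]
RT 15: heading 0 -> 345
LT 15: heading 345 -> 0
LT 45: heading 0 -> 45
Final: pos=(-26,0), heading=45, 3 segment(s) drawn

Segment lengths:
  seg 1: (0,0) -> (-15,0), length = 15
  seg 2: (-15,0) -> (-18,0), length = 3
  seg 3: (-18,0) -> (-26,0), length = 8
Total = 26

Answer: 26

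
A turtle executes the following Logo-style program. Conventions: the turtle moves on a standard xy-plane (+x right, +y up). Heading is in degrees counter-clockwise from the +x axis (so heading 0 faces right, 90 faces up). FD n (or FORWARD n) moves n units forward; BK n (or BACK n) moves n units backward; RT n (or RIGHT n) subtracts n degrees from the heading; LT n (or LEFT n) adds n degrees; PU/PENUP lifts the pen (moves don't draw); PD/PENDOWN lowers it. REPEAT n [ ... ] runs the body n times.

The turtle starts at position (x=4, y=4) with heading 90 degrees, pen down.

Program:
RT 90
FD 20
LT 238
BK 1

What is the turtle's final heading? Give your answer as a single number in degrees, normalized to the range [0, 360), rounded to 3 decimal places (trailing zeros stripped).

Executing turtle program step by step:
Start: pos=(4,4), heading=90, pen down
RT 90: heading 90 -> 0
FD 20: (4,4) -> (24,4) [heading=0, draw]
LT 238: heading 0 -> 238
BK 1: (24,4) -> (24.53,4.848) [heading=238, draw]
Final: pos=(24.53,4.848), heading=238, 2 segment(s) drawn

Answer: 238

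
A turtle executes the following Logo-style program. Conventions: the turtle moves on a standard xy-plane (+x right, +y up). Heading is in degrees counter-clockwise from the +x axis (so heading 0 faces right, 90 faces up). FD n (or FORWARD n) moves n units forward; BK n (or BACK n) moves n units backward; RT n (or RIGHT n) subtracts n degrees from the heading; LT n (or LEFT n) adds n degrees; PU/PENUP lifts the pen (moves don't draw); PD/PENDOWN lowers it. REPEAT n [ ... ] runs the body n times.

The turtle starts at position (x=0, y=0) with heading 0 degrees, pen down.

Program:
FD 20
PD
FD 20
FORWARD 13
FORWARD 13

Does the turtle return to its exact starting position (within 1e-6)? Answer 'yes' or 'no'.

Answer: no

Derivation:
Executing turtle program step by step:
Start: pos=(0,0), heading=0, pen down
FD 20: (0,0) -> (20,0) [heading=0, draw]
PD: pen down
FD 20: (20,0) -> (40,0) [heading=0, draw]
FD 13: (40,0) -> (53,0) [heading=0, draw]
FD 13: (53,0) -> (66,0) [heading=0, draw]
Final: pos=(66,0), heading=0, 4 segment(s) drawn

Start position: (0, 0)
Final position: (66, 0)
Distance = 66; >= 1e-6 -> NOT closed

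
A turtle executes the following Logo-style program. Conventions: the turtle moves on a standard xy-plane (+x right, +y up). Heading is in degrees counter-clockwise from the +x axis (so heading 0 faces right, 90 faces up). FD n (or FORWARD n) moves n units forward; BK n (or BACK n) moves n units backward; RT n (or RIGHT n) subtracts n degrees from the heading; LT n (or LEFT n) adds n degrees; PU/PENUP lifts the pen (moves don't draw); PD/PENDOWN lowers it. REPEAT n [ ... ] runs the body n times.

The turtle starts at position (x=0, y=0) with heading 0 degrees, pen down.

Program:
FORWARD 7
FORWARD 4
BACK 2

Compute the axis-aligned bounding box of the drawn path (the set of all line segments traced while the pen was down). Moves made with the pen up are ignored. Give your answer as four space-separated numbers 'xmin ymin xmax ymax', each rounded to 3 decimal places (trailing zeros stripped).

Executing turtle program step by step:
Start: pos=(0,0), heading=0, pen down
FD 7: (0,0) -> (7,0) [heading=0, draw]
FD 4: (7,0) -> (11,0) [heading=0, draw]
BK 2: (11,0) -> (9,0) [heading=0, draw]
Final: pos=(9,0), heading=0, 3 segment(s) drawn

Segment endpoints: x in {0, 7, 9, 11}, y in {0}
xmin=0, ymin=0, xmax=11, ymax=0

Answer: 0 0 11 0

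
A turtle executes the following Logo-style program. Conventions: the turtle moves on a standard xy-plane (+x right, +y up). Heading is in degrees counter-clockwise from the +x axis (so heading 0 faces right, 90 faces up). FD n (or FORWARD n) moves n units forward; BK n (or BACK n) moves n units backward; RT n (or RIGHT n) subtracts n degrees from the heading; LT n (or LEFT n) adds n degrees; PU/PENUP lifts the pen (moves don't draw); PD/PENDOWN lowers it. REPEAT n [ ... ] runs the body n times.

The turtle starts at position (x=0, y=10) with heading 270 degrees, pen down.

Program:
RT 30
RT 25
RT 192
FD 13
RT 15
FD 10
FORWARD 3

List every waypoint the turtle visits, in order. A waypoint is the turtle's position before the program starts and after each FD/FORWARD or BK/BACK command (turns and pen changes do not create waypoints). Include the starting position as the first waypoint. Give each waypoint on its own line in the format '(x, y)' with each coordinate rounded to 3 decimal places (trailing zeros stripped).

Answer: (0, 10)
(11.967, 15.08)
(21.869, 16.471)
(24.84, 16.889)

Derivation:
Executing turtle program step by step:
Start: pos=(0,10), heading=270, pen down
RT 30: heading 270 -> 240
RT 25: heading 240 -> 215
RT 192: heading 215 -> 23
FD 13: (0,10) -> (11.967,15.08) [heading=23, draw]
RT 15: heading 23 -> 8
FD 10: (11.967,15.08) -> (21.869,16.471) [heading=8, draw]
FD 3: (21.869,16.471) -> (24.84,16.889) [heading=8, draw]
Final: pos=(24.84,16.889), heading=8, 3 segment(s) drawn
Waypoints (4 total):
(0, 10)
(11.967, 15.08)
(21.869, 16.471)
(24.84, 16.889)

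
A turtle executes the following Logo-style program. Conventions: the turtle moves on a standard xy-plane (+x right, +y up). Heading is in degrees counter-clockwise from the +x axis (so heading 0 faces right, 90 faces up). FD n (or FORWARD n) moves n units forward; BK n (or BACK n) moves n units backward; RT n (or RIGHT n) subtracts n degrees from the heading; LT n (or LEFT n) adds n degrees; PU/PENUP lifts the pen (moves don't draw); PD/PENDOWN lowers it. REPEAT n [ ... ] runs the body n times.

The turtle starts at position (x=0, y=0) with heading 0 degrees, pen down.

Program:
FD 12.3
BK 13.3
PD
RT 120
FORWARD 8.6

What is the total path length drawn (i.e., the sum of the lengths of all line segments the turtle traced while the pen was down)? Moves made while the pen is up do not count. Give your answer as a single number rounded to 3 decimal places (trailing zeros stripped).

Executing turtle program step by step:
Start: pos=(0,0), heading=0, pen down
FD 12.3: (0,0) -> (12.3,0) [heading=0, draw]
BK 13.3: (12.3,0) -> (-1,0) [heading=0, draw]
PD: pen down
RT 120: heading 0 -> 240
FD 8.6: (-1,0) -> (-5.3,-7.448) [heading=240, draw]
Final: pos=(-5.3,-7.448), heading=240, 3 segment(s) drawn

Segment lengths:
  seg 1: (0,0) -> (12.3,0), length = 12.3
  seg 2: (12.3,0) -> (-1,0), length = 13.3
  seg 3: (-1,0) -> (-5.3,-7.448), length = 8.6
Total = 34.2

Answer: 34.2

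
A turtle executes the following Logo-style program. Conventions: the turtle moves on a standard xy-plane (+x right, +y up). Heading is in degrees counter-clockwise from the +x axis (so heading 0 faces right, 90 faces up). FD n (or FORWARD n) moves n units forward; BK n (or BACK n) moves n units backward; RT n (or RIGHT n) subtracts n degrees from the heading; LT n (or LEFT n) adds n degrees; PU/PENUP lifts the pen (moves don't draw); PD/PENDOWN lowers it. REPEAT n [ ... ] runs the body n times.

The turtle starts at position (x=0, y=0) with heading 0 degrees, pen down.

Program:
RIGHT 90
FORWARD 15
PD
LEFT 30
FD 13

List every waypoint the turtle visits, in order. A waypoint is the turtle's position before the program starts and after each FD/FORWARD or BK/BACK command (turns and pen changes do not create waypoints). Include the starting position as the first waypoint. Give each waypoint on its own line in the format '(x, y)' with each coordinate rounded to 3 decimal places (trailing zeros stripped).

Answer: (0, 0)
(0, -15)
(6.5, -26.258)

Derivation:
Executing turtle program step by step:
Start: pos=(0,0), heading=0, pen down
RT 90: heading 0 -> 270
FD 15: (0,0) -> (0,-15) [heading=270, draw]
PD: pen down
LT 30: heading 270 -> 300
FD 13: (0,-15) -> (6.5,-26.258) [heading=300, draw]
Final: pos=(6.5,-26.258), heading=300, 2 segment(s) drawn
Waypoints (3 total):
(0, 0)
(0, -15)
(6.5, -26.258)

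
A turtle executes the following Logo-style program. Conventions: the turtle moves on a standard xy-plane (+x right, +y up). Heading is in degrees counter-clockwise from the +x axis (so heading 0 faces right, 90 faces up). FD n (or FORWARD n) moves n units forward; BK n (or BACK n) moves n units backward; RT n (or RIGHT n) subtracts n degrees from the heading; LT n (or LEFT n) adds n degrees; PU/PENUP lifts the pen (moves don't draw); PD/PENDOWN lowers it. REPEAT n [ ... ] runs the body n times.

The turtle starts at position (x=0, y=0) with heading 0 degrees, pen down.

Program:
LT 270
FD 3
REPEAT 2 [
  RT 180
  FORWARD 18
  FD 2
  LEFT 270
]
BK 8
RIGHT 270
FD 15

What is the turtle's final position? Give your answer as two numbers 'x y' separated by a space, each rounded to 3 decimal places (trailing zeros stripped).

Answer: -35 9

Derivation:
Executing turtle program step by step:
Start: pos=(0,0), heading=0, pen down
LT 270: heading 0 -> 270
FD 3: (0,0) -> (0,-3) [heading=270, draw]
REPEAT 2 [
  -- iteration 1/2 --
  RT 180: heading 270 -> 90
  FD 18: (0,-3) -> (0,15) [heading=90, draw]
  FD 2: (0,15) -> (0,17) [heading=90, draw]
  LT 270: heading 90 -> 0
  -- iteration 2/2 --
  RT 180: heading 0 -> 180
  FD 18: (0,17) -> (-18,17) [heading=180, draw]
  FD 2: (-18,17) -> (-20,17) [heading=180, draw]
  LT 270: heading 180 -> 90
]
BK 8: (-20,17) -> (-20,9) [heading=90, draw]
RT 270: heading 90 -> 180
FD 15: (-20,9) -> (-35,9) [heading=180, draw]
Final: pos=(-35,9), heading=180, 7 segment(s) drawn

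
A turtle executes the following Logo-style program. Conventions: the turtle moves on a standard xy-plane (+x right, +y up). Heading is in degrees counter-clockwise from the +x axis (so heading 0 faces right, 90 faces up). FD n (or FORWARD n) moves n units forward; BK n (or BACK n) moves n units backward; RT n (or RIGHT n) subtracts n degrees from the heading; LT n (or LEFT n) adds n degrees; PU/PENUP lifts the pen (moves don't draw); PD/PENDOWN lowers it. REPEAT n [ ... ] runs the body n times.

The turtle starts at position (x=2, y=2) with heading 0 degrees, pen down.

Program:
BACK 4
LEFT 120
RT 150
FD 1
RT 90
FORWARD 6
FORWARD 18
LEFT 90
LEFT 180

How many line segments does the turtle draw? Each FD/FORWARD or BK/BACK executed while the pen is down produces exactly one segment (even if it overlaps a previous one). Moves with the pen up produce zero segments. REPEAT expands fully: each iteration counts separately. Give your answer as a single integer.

Answer: 4

Derivation:
Executing turtle program step by step:
Start: pos=(2,2), heading=0, pen down
BK 4: (2,2) -> (-2,2) [heading=0, draw]
LT 120: heading 0 -> 120
RT 150: heading 120 -> 330
FD 1: (-2,2) -> (-1.134,1.5) [heading=330, draw]
RT 90: heading 330 -> 240
FD 6: (-1.134,1.5) -> (-4.134,-3.696) [heading=240, draw]
FD 18: (-4.134,-3.696) -> (-13.134,-19.285) [heading=240, draw]
LT 90: heading 240 -> 330
LT 180: heading 330 -> 150
Final: pos=(-13.134,-19.285), heading=150, 4 segment(s) drawn
Segments drawn: 4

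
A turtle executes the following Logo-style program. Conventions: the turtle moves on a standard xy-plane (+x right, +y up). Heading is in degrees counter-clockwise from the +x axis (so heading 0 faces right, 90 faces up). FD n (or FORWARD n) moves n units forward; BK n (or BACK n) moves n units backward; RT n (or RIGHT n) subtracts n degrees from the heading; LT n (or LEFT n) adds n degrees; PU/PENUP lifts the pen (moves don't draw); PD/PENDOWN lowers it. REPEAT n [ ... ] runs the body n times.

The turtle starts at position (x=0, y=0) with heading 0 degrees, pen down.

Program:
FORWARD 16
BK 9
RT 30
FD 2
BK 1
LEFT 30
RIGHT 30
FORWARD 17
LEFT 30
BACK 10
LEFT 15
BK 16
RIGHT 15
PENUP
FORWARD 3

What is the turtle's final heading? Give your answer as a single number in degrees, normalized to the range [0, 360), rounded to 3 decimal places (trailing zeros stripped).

Executing turtle program step by step:
Start: pos=(0,0), heading=0, pen down
FD 16: (0,0) -> (16,0) [heading=0, draw]
BK 9: (16,0) -> (7,0) [heading=0, draw]
RT 30: heading 0 -> 330
FD 2: (7,0) -> (8.732,-1) [heading=330, draw]
BK 1: (8.732,-1) -> (7.866,-0.5) [heading=330, draw]
LT 30: heading 330 -> 0
RT 30: heading 0 -> 330
FD 17: (7.866,-0.5) -> (22.588,-9) [heading=330, draw]
LT 30: heading 330 -> 0
BK 10: (22.588,-9) -> (12.588,-9) [heading=0, draw]
LT 15: heading 0 -> 15
BK 16: (12.588,-9) -> (-2.866,-13.141) [heading=15, draw]
RT 15: heading 15 -> 0
PU: pen up
FD 3: (-2.866,-13.141) -> (0.134,-13.141) [heading=0, move]
Final: pos=(0.134,-13.141), heading=0, 7 segment(s) drawn

Answer: 0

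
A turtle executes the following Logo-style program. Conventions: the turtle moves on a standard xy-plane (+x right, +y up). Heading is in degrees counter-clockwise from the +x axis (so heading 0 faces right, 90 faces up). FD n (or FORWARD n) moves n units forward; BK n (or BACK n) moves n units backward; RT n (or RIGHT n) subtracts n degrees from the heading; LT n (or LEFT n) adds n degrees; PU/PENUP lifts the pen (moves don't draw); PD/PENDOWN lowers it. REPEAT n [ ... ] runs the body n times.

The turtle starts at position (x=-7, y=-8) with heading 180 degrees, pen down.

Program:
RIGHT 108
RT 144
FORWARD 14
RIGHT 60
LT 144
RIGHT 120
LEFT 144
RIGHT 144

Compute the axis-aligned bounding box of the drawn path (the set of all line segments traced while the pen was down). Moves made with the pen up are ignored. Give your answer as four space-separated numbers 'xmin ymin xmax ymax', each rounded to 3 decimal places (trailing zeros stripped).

Answer: -7 -21.315 -2.674 -8

Derivation:
Executing turtle program step by step:
Start: pos=(-7,-8), heading=180, pen down
RT 108: heading 180 -> 72
RT 144: heading 72 -> 288
FD 14: (-7,-8) -> (-2.674,-21.315) [heading=288, draw]
RT 60: heading 288 -> 228
LT 144: heading 228 -> 12
RT 120: heading 12 -> 252
LT 144: heading 252 -> 36
RT 144: heading 36 -> 252
Final: pos=(-2.674,-21.315), heading=252, 1 segment(s) drawn

Segment endpoints: x in {-7, -2.674}, y in {-21.315, -8}
xmin=-7, ymin=-21.315, xmax=-2.674, ymax=-8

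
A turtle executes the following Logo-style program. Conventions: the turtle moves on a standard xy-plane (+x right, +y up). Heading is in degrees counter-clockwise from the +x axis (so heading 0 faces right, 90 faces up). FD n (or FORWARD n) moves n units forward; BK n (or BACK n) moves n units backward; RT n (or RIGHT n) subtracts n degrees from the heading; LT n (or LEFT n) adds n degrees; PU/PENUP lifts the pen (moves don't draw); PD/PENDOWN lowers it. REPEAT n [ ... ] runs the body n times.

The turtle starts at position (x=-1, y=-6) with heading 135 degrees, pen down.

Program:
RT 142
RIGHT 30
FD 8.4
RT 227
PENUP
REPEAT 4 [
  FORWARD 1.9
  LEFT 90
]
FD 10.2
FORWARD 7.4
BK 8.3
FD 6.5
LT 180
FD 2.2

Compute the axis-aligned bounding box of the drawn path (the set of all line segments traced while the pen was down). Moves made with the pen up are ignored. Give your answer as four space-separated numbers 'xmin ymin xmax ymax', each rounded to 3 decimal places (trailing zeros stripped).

Answer: -1 -11.055 5.709 -6

Derivation:
Executing turtle program step by step:
Start: pos=(-1,-6), heading=135, pen down
RT 142: heading 135 -> 353
RT 30: heading 353 -> 323
FD 8.4: (-1,-6) -> (5.709,-11.055) [heading=323, draw]
RT 227: heading 323 -> 96
PU: pen up
REPEAT 4 [
  -- iteration 1/4 --
  FD 1.9: (5.709,-11.055) -> (5.51,-9.166) [heading=96, move]
  LT 90: heading 96 -> 186
  -- iteration 2/4 --
  FD 1.9: (5.51,-9.166) -> (3.62,-9.364) [heading=186, move]
  LT 90: heading 186 -> 276
  -- iteration 3/4 --
  FD 1.9: (3.62,-9.364) -> (3.819,-11.254) [heading=276, move]
  LT 90: heading 276 -> 6
  -- iteration 4/4 --
  FD 1.9: (3.819,-11.254) -> (5.709,-11.055) [heading=6, move]
  LT 90: heading 6 -> 96
]
FD 10.2: (5.709,-11.055) -> (4.642,-0.911) [heading=96, move]
FD 7.4: (4.642,-0.911) -> (3.869,6.448) [heading=96, move]
BK 8.3: (3.869,6.448) -> (4.736,-1.806) [heading=96, move]
FD 6.5: (4.736,-1.806) -> (4.057,4.658) [heading=96, move]
LT 180: heading 96 -> 276
FD 2.2: (4.057,4.658) -> (4.287,2.47) [heading=276, move]
Final: pos=(4.287,2.47), heading=276, 1 segment(s) drawn

Segment endpoints: x in {-1, 5.709}, y in {-11.055, -6}
xmin=-1, ymin=-11.055, xmax=5.709, ymax=-6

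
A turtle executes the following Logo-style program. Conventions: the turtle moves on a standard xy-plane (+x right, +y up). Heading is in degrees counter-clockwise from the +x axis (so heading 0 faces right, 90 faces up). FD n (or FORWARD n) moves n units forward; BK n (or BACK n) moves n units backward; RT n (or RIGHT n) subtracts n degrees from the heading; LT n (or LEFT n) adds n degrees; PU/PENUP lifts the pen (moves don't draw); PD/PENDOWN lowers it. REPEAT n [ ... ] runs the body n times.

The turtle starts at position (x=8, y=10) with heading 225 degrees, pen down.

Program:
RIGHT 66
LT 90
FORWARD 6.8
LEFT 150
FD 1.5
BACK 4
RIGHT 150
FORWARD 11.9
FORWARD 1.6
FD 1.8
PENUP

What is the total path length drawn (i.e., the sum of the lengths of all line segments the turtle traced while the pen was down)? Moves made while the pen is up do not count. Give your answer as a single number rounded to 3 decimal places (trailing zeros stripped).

Answer: 27.6

Derivation:
Executing turtle program step by step:
Start: pos=(8,10), heading=225, pen down
RT 66: heading 225 -> 159
LT 90: heading 159 -> 249
FD 6.8: (8,10) -> (5.563,3.652) [heading=249, draw]
LT 150: heading 249 -> 39
FD 1.5: (5.563,3.652) -> (6.729,4.596) [heading=39, draw]
BK 4: (6.729,4.596) -> (3.62,2.078) [heading=39, draw]
RT 150: heading 39 -> 249
FD 11.9: (3.62,2.078) -> (-0.644,-9.031) [heading=249, draw]
FD 1.6: (-0.644,-9.031) -> (-1.218,-10.525) [heading=249, draw]
FD 1.8: (-1.218,-10.525) -> (-1.863,-12.205) [heading=249, draw]
PU: pen up
Final: pos=(-1.863,-12.205), heading=249, 6 segment(s) drawn

Segment lengths:
  seg 1: (8,10) -> (5.563,3.652), length = 6.8
  seg 2: (5.563,3.652) -> (6.729,4.596), length = 1.5
  seg 3: (6.729,4.596) -> (3.62,2.078), length = 4
  seg 4: (3.62,2.078) -> (-0.644,-9.031), length = 11.9
  seg 5: (-0.644,-9.031) -> (-1.218,-10.525), length = 1.6
  seg 6: (-1.218,-10.525) -> (-1.863,-12.205), length = 1.8
Total = 27.6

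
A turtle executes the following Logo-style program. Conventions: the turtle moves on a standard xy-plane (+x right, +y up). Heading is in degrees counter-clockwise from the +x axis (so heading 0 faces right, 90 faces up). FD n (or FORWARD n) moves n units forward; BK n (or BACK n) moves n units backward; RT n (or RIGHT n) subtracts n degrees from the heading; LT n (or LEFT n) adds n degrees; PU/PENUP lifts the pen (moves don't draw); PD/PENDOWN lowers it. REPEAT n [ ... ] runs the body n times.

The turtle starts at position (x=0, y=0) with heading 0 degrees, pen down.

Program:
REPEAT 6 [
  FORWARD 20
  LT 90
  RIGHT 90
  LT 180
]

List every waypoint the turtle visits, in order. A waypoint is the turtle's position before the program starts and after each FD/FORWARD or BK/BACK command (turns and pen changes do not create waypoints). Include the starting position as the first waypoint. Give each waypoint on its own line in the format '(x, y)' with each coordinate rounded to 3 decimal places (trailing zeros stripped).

Executing turtle program step by step:
Start: pos=(0,0), heading=0, pen down
REPEAT 6 [
  -- iteration 1/6 --
  FD 20: (0,0) -> (20,0) [heading=0, draw]
  LT 90: heading 0 -> 90
  RT 90: heading 90 -> 0
  LT 180: heading 0 -> 180
  -- iteration 2/6 --
  FD 20: (20,0) -> (0,0) [heading=180, draw]
  LT 90: heading 180 -> 270
  RT 90: heading 270 -> 180
  LT 180: heading 180 -> 0
  -- iteration 3/6 --
  FD 20: (0,0) -> (20,0) [heading=0, draw]
  LT 90: heading 0 -> 90
  RT 90: heading 90 -> 0
  LT 180: heading 0 -> 180
  -- iteration 4/6 --
  FD 20: (20,0) -> (0,0) [heading=180, draw]
  LT 90: heading 180 -> 270
  RT 90: heading 270 -> 180
  LT 180: heading 180 -> 0
  -- iteration 5/6 --
  FD 20: (0,0) -> (20,0) [heading=0, draw]
  LT 90: heading 0 -> 90
  RT 90: heading 90 -> 0
  LT 180: heading 0 -> 180
  -- iteration 6/6 --
  FD 20: (20,0) -> (0,0) [heading=180, draw]
  LT 90: heading 180 -> 270
  RT 90: heading 270 -> 180
  LT 180: heading 180 -> 0
]
Final: pos=(0,0), heading=0, 6 segment(s) drawn
Waypoints (7 total):
(0, 0)
(20, 0)
(0, 0)
(20, 0)
(0, 0)
(20, 0)
(0, 0)

Answer: (0, 0)
(20, 0)
(0, 0)
(20, 0)
(0, 0)
(20, 0)
(0, 0)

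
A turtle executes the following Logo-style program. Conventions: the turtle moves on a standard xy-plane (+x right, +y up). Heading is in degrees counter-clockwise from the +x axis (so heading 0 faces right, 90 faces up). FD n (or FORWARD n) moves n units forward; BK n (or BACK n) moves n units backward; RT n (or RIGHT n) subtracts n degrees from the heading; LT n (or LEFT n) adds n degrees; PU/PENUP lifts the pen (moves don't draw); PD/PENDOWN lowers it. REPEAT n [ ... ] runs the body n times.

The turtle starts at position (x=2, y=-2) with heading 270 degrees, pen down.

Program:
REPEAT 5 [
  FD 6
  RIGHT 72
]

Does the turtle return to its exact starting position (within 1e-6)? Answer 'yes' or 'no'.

Answer: yes

Derivation:
Executing turtle program step by step:
Start: pos=(2,-2), heading=270, pen down
REPEAT 5 [
  -- iteration 1/5 --
  FD 6: (2,-2) -> (2,-8) [heading=270, draw]
  RT 72: heading 270 -> 198
  -- iteration 2/5 --
  FD 6: (2,-8) -> (-3.706,-9.854) [heading=198, draw]
  RT 72: heading 198 -> 126
  -- iteration 3/5 --
  FD 6: (-3.706,-9.854) -> (-7.233,-5) [heading=126, draw]
  RT 72: heading 126 -> 54
  -- iteration 4/5 --
  FD 6: (-7.233,-5) -> (-3.706,-0.146) [heading=54, draw]
  RT 72: heading 54 -> 342
  -- iteration 5/5 --
  FD 6: (-3.706,-0.146) -> (2,-2) [heading=342, draw]
  RT 72: heading 342 -> 270
]
Final: pos=(2,-2), heading=270, 5 segment(s) drawn

Start position: (2, -2)
Final position: (2, -2)
Distance = 0; < 1e-6 -> CLOSED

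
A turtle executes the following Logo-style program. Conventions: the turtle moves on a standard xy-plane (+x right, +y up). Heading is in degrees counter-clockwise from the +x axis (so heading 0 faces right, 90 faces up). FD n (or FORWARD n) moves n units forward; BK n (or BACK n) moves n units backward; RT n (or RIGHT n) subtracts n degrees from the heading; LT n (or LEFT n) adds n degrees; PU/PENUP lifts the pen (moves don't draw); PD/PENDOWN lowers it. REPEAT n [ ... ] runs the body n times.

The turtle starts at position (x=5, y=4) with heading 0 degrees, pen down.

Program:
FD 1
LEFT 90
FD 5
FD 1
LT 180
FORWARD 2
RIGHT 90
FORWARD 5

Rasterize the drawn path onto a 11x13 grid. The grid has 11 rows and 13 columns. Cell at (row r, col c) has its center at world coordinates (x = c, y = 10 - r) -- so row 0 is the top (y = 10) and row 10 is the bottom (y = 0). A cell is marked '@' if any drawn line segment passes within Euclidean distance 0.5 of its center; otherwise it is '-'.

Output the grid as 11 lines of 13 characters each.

Answer: ------@------
------@------
-@@@@@@------
------@------
------@------
------@------
-----@@------
-------------
-------------
-------------
-------------

Derivation:
Segment 0: (5,4) -> (6,4)
Segment 1: (6,4) -> (6,9)
Segment 2: (6,9) -> (6,10)
Segment 3: (6,10) -> (6,8)
Segment 4: (6,8) -> (1,8)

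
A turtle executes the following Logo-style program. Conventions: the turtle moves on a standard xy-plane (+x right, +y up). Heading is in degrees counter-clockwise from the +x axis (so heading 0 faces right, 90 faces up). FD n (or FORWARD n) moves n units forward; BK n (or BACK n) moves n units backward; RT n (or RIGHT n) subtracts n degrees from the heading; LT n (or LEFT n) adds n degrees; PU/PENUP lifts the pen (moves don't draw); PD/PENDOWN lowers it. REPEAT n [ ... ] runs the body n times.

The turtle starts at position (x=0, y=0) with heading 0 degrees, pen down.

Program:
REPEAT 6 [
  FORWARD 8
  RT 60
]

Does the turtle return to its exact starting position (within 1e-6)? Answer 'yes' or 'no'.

Executing turtle program step by step:
Start: pos=(0,0), heading=0, pen down
REPEAT 6 [
  -- iteration 1/6 --
  FD 8: (0,0) -> (8,0) [heading=0, draw]
  RT 60: heading 0 -> 300
  -- iteration 2/6 --
  FD 8: (8,0) -> (12,-6.928) [heading=300, draw]
  RT 60: heading 300 -> 240
  -- iteration 3/6 --
  FD 8: (12,-6.928) -> (8,-13.856) [heading=240, draw]
  RT 60: heading 240 -> 180
  -- iteration 4/6 --
  FD 8: (8,-13.856) -> (0,-13.856) [heading=180, draw]
  RT 60: heading 180 -> 120
  -- iteration 5/6 --
  FD 8: (0,-13.856) -> (-4,-6.928) [heading=120, draw]
  RT 60: heading 120 -> 60
  -- iteration 6/6 --
  FD 8: (-4,-6.928) -> (0,0) [heading=60, draw]
  RT 60: heading 60 -> 0
]
Final: pos=(0,0), heading=0, 6 segment(s) drawn

Start position: (0, 0)
Final position: (0, 0)
Distance = 0; < 1e-6 -> CLOSED

Answer: yes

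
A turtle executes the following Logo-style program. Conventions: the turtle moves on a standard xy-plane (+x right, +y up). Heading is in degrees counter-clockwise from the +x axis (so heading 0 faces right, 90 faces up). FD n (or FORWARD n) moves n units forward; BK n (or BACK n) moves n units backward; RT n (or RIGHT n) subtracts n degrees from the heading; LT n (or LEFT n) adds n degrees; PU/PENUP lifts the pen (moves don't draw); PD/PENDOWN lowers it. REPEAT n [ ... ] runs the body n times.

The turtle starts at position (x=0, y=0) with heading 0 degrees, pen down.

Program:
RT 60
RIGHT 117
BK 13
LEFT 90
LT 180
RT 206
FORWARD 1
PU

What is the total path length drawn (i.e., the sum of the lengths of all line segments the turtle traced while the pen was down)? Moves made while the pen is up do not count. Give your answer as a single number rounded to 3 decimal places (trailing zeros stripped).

Executing turtle program step by step:
Start: pos=(0,0), heading=0, pen down
RT 60: heading 0 -> 300
RT 117: heading 300 -> 183
BK 13: (0,0) -> (12.982,0.68) [heading=183, draw]
LT 90: heading 183 -> 273
LT 180: heading 273 -> 93
RT 206: heading 93 -> 247
FD 1: (12.982,0.68) -> (12.591,-0.24) [heading=247, draw]
PU: pen up
Final: pos=(12.591,-0.24), heading=247, 2 segment(s) drawn

Segment lengths:
  seg 1: (0,0) -> (12.982,0.68), length = 13
  seg 2: (12.982,0.68) -> (12.591,-0.24), length = 1
Total = 14

Answer: 14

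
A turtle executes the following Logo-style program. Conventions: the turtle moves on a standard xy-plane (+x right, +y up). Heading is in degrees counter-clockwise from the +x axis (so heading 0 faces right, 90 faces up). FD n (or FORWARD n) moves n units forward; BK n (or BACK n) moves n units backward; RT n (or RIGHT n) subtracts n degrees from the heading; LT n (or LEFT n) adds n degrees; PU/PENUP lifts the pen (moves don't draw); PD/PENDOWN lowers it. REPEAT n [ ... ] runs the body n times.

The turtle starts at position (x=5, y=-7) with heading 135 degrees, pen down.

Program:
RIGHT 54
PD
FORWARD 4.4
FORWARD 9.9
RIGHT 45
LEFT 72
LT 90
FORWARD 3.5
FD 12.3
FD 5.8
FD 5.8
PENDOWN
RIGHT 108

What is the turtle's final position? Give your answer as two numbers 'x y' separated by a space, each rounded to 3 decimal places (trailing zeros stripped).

Answer: -18.822 -1.343

Derivation:
Executing turtle program step by step:
Start: pos=(5,-7), heading=135, pen down
RT 54: heading 135 -> 81
PD: pen down
FD 4.4: (5,-7) -> (5.688,-2.654) [heading=81, draw]
FD 9.9: (5.688,-2.654) -> (7.237,7.124) [heading=81, draw]
RT 45: heading 81 -> 36
LT 72: heading 36 -> 108
LT 90: heading 108 -> 198
FD 3.5: (7.237,7.124) -> (3.908,6.042) [heading=198, draw]
FD 12.3: (3.908,6.042) -> (-7.79,2.241) [heading=198, draw]
FD 5.8: (-7.79,2.241) -> (-13.306,0.449) [heading=198, draw]
FD 5.8: (-13.306,0.449) -> (-18.822,-1.343) [heading=198, draw]
PD: pen down
RT 108: heading 198 -> 90
Final: pos=(-18.822,-1.343), heading=90, 6 segment(s) drawn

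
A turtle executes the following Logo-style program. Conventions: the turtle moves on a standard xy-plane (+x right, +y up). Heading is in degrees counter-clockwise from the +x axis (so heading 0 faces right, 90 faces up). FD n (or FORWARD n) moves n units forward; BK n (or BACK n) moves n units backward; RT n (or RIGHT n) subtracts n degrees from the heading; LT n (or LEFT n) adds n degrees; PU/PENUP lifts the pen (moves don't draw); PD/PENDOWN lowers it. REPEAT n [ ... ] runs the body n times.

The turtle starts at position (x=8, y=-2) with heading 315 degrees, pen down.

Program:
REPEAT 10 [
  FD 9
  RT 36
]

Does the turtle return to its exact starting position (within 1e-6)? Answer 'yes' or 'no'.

Answer: yes

Derivation:
Executing turtle program step by step:
Start: pos=(8,-2), heading=315, pen down
REPEAT 10 [
  -- iteration 1/10 --
  FD 9: (8,-2) -> (14.364,-8.364) [heading=315, draw]
  RT 36: heading 315 -> 279
  -- iteration 2/10 --
  FD 9: (14.364,-8.364) -> (15.772,-17.253) [heading=279, draw]
  RT 36: heading 279 -> 243
  -- iteration 3/10 --
  FD 9: (15.772,-17.253) -> (11.686,-25.272) [heading=243, draw]
  RT 36: heading 243 -> 207
  -- iteration 4/10 --
  FD 9: (11.686,-25.272) -> (3.667,-29.358) [heading=207, draw]
  RT 36: heading 207 -> 171
  -- iteration 5/10 --
  FD 9: (3.667,-29.358) -> (-5.222,-27.95) [heading=171, draw]
  RT 36: heading 171 -> 135
  -- iteration 6/10 --
  FD 9: (-5.222,-27.95) -> (-11.586,-21.586) [heading=135, draw]
  RT 36: heading 135 -> 99
  -- iteration 7/10 --
  FD 9: (-11.586,-21.586) -> (-12.994,-12.697) [heading=99, draw]
  RT 36: heading 99 -> 63
  -- iteration 8/10 --
  FD 9: (-12.994,-12.697) -> (-8.908,-4.678) [heading=63, draw]
  RT 36: heading 63 -> 27
  -- iteration 9/10 --
  FD 9: (-8.908,-4.678) -> (-0.889,-0.592) [heading=27, draw]
  RT 36: heading 27 -> 351
  -- iteration 10/10 --
  FD 9: (-0.889,-0.592) -> (8,-2) [heading=351, draw]
  RT 36: heading 351 -> 315
]
Final: pos=(8,-2), heading=315, 10 segment(s) drawn

Start position: (8, -2)
Final position: (8, -2)
Distance = 0; < 1e-6 -> CLOSED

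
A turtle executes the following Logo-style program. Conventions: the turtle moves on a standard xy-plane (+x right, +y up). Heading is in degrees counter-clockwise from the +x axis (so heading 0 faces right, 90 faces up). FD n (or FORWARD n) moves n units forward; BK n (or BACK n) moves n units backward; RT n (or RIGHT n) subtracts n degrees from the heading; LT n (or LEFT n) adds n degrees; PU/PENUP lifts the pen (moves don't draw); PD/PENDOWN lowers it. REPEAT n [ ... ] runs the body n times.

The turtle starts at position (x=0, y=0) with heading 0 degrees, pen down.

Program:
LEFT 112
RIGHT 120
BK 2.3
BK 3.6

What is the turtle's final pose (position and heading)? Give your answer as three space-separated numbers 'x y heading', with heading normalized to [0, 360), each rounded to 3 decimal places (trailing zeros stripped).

Executing turtle program step by step:
Start: pos=(0,0), heading=0, pen down
LT 112: heading 0 -> 112
RT 120: heading 112 -> 352
BK 2.3: (0,0) -> (-2.278,0.32) [heading=352, draw]
BK 3.6: (-2.278,0.32) -> (-5.843,0.821) [heading=352, draw]
Final: pos=(-5.843,0.821), heading=352, 2 segment(s) drawn

Answer: -5.843 0.821 352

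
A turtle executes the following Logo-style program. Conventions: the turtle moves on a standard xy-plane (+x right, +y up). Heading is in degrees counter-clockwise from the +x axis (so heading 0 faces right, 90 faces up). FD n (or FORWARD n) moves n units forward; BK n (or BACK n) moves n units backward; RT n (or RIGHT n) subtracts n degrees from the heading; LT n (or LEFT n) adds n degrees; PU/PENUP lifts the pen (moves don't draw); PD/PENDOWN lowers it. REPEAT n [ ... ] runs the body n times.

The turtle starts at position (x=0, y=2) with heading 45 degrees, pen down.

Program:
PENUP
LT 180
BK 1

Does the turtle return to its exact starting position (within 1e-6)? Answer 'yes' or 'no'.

Answer: no

Derivation:
Executing turtle program step by step:
Start: pos=(0,2), heading=45, pen down
PU: pen up
LT 180: heading 45 -> 225
BK 1: (0,2) -> (0.707,2.707) [heading=225, move]
Final: pos=(0.707,2.707), heading=225, 0 segment(s) drawn

Start position: (0, 2)
Final position: (0.707, 2.707)
Distance = 1; >= 1e-6 -> NOT closed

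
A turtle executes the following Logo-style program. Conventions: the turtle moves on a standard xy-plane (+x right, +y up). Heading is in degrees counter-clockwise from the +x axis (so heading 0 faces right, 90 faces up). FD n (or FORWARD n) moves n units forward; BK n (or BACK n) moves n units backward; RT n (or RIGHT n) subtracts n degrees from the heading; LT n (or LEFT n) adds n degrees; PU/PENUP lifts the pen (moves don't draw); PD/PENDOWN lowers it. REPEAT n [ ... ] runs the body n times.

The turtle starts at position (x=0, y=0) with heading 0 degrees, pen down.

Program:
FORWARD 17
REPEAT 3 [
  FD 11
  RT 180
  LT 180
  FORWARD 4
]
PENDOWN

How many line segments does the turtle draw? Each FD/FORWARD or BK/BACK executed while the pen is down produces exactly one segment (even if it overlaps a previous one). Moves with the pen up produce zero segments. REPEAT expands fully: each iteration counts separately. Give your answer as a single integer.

Executing turtle program step by step:
Start: pos=(0,0), heading=0, pen down
FD 17: (0,0) -> (17,0) [heading=0, draw]
REPEAT 3 [
  -- iteration 1/3 --
  FD 11: (17,0) -> (28,0) [heading=0, draw]
  RT 180: heading 0 -> 180
  LT 180: heading 180 -> 0
  FD 4: (28,0) -> (32,0) [heading=0, draw]
  -- iteration 2/3 --
  FD 11: (32,0) -> (43,0) [heading=0, draw]
  RT 180: heading 0 -> 180
  LT 180: heading 180 -> 0
  FD 4: (43,0) -> (47,0) [heading=0, draw]
  -- iteration 3/3 --
  FD 11: (47,0) -> (58,0) [heading=0, draw]
  RT 180: heading 0 -> 180
  LT 180: heading 180 -> 0
  FD 4: (58,0) -> (62,0) [heading=0, draw]
]
PD: pen down
Final: pos=(62,0), heading=0, 7 segment(s) drawn
Segments drawn: 7

Answer: 7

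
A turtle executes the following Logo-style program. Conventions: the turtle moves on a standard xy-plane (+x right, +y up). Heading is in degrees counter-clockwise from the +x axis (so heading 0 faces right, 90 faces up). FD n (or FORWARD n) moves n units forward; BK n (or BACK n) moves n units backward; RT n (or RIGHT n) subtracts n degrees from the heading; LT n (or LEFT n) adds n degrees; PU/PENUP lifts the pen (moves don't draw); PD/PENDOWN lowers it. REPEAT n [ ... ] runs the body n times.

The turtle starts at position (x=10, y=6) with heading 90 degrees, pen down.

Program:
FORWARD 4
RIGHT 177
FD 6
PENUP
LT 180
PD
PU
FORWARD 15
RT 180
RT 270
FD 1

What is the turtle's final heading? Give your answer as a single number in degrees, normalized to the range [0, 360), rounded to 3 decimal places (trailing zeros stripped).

Executing turtle program step by step:
Start: pos=(10,6), heading=90, pen down
FD 4: (10,6) -> (10,10) [heading=90, draw]
RT 177: heading 90 -> 273
FD 6: (10,10) -> (10.314,4.008) [heading=273, draw]
PU: pen up
LT 180: heading 273 -> 93
PD: pen down
PU: pen up
FD 15: (10.314,4.008) -> (9.529,18.988) [heading=93, move]
RT 180: heading 93 -> 273
RT 270: heading 273 -> 3
FD 1: (9.529,18.988) -> (10.528,19.04) [heading=3, move]
Final: pos=(10.528,19.04), heading=3, 2 segment(s) drawn

Answer: 3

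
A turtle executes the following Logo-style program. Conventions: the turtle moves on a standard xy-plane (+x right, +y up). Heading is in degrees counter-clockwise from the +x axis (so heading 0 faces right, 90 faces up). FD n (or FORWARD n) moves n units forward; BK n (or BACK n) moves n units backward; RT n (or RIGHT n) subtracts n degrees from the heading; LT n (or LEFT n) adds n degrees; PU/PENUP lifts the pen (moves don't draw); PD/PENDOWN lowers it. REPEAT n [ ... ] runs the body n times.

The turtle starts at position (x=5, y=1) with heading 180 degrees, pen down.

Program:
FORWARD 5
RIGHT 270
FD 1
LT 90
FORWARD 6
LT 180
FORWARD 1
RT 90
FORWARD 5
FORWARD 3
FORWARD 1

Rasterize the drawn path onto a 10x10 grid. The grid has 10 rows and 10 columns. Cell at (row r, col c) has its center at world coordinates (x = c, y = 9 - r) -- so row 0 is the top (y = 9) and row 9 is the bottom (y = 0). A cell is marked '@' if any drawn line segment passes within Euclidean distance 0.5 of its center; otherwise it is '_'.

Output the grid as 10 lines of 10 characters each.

Answer: _____@____
_____@____
_____@____
_____@____
_____@____
_____@____
_____@____
_____@____
@@@@@@____
@@@@@@@___

Derivation:
Segment 0: (5,1) -> (0,1)
Segment 1: (0,1) -> (0,0)
Segment 2: (0,0) -> (6,0)
Segment 3: (6,0) -> (5,0)
Segment 4: (5,0) -> (5,5)
Segment 5: (5,5) -> (5,8)
Segment 6: (5,8) -> (5,9)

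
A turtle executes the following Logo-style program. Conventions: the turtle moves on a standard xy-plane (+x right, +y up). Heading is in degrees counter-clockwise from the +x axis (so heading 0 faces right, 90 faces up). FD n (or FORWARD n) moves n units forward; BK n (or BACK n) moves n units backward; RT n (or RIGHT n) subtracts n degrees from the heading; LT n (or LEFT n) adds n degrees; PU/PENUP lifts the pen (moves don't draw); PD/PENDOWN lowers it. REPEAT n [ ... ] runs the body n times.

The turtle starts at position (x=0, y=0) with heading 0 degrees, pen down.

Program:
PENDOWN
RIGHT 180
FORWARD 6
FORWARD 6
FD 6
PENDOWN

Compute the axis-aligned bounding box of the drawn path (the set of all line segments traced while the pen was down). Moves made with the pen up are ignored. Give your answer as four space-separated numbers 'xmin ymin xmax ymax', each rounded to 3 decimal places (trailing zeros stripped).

Answer: -18 0 0 0

Derivation:
Executing turtle program step by step:
Start: pos=(0,0), heading=0, pen down
PD: pen down
RT 180: heading 0 -> 180
FD 6: (0,0) -> (-6,0) [heading=180, draw]
FD 6: (-6,0) -> (-12,0) [heading=180, draw]
FD 6: (-12,0) -> (-18,0) [heading=180, draw]
PD: pen down
Final: pos=(-18,0), heading=180, 3 segment(s) drawn

Segment endpoints: x in {-18, -12, -6, 0}, y in {0, 0, 0, 0}
xmin=-18, ymin=0, xmax=0, ymax=0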